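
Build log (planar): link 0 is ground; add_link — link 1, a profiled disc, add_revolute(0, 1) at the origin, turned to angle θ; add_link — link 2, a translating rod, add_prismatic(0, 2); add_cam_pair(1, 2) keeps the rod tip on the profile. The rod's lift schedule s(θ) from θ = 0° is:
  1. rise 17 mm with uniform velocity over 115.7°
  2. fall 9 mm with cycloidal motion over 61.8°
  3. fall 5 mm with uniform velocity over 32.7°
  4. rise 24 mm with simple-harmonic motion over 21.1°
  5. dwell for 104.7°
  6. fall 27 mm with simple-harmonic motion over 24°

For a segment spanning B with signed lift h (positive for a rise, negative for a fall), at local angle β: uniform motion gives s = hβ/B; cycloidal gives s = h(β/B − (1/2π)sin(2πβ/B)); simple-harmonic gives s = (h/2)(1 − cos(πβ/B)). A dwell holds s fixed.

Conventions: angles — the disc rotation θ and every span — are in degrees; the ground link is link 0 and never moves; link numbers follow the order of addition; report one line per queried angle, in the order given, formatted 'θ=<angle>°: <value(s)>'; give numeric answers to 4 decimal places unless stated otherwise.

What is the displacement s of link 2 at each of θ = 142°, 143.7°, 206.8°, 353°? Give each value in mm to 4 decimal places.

seg 1 [0°–115.7°] uniform, h=17: full span → s += 17 → s = 17.0000
seg 2 [115.7°–177.5°] cycloidal, h=-9: θ=142° here. β=26.3, B=61.8. -9·(0.4256 − sin(2π·0.4256)/(2π)) = -3.1843 → s = 13.8157
seg 2 [115.7°–177.5°] cycloidal, h=-9: θ=143.7° here. β=28, B=61.8. -9·(0.4531 − sin(2π·0.4531)/(2π)) = -3.6614 → s = 13.3386
seg 2 [115.7°–177.5°] cycloidal, h=-9: full span → s += -9 → s = 8.0000
seg 3 [177.5°–210.2°] uniform, h=-5: θ=206.8° here. β=29.3, B=32.7. -5·29.3/32.7 = -4.4801 → s = 3.5199
seg 3 [177.5°–210.2°] uniform, h=-5: full span → s += -5 → s = 3.0000
seg 4 [210.2°–231.3°] simple-harmonic, h=24: full span → s += 24 → s = 27.0000
seg 5 [231.3°–336°] dwell: s stays 27.0000
seg 6 [336°–360°] simple-harmonic, h=-27: θ=353° here. β=17, B=24. -27/2·(1 − cos(π·0.7083)) = -21.7183 → s = 5.2817

θ=142°: 13.8157
θ=143.7°: 13.3386
θ=206.8°: 3.5199
θ=353°: 5.2817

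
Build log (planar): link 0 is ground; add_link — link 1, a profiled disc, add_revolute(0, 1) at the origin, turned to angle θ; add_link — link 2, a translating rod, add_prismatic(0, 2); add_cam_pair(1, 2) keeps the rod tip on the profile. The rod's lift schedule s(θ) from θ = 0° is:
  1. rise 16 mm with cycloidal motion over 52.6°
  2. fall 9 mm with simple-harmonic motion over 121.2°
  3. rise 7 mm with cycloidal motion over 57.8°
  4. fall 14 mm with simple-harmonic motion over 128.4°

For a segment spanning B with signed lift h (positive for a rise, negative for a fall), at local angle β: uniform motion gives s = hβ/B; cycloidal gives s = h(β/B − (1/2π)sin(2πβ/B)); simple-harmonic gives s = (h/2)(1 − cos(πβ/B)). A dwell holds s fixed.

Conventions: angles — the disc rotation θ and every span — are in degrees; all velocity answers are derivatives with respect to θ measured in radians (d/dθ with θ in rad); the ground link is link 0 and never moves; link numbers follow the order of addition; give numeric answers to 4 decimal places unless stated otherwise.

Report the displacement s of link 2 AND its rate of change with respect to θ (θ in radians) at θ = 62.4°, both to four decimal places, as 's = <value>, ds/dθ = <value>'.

seg 1 [0°–52.6°] cycloidal, h=16: full span → s += 16 → s = 16.0000
seg 2 [52.6°–173.8°] simple-harmonic, h=-9: θ=62.4° here. β=9.8, B=121.2. -9/2·(1 − cos(π·0.0809)) = -0.1444 → s = 15.8556
velocity in seg [52.6°–173.8°] (simple-harmonic), θ in radians: β = 9.8° = 0.1710 rad, B = 121.2° = 2.1153 rad; ds/dθ = (πh/(2B)) sin(πβ/B) = (π·(-9)/(2·2.1153)) sin(π·0.0809) = -1.679480 mm/rad

s = 15.8556, ds/dθ = -1.6795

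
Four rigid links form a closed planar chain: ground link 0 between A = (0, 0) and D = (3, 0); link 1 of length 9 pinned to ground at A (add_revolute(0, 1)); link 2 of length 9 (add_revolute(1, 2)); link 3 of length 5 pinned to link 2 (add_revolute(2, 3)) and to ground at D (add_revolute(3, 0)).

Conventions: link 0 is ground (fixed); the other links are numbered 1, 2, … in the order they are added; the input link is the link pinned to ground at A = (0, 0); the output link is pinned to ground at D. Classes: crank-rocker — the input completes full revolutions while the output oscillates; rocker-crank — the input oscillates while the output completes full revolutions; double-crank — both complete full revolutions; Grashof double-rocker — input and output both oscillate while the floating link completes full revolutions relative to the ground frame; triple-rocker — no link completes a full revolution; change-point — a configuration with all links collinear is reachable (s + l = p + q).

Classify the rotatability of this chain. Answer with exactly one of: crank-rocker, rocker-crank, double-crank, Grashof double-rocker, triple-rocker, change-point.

lengths: ground=3, input=9, coupler=9, output=5
sorted: s=3 (shortest), l=9 (longest), p+q=14
s + l = 12 vs p + q = 14
s + l < p + q (Grashof) with shortest = ground link → double-crank

double-crank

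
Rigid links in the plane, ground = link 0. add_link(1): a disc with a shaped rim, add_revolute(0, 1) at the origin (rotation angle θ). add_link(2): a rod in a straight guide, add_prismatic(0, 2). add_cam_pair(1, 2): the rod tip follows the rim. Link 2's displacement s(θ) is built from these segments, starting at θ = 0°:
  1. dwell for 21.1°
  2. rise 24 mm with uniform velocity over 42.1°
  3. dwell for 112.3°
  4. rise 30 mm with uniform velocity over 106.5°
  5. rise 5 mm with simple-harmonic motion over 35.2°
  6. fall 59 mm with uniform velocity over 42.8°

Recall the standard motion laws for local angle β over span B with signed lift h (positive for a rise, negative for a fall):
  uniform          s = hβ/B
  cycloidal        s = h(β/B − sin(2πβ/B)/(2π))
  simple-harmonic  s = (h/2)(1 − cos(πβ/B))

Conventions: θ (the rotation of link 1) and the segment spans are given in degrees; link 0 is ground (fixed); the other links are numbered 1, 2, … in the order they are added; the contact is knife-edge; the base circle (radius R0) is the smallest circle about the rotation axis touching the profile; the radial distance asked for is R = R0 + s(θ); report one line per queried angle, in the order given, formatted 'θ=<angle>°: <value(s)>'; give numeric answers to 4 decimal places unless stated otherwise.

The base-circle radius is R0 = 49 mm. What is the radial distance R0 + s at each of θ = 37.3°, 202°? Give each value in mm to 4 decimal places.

segment 1 (0° to 21.1°, dwell): s unchanged at 0.0000
θ = 37.3° falls in segment 2 (21.1° to 63.2°, uniform, h = 24): β = 37.3 − 21.1 = 16.2°, B = 42.1°; Δs = 24·16.2/42.1 = 9.2352; s = 0.0000 + 9.2352 = 9.2352
segment 2 (21.1° to 63.2°, uniform, h = 24) is passed completely: s = 0.0000 + (24) = 24.0000
segment 3 (63.2° to 175.5°, dwell): s unchanged at 24.0000
θ = 202° falls in segment 4 (175.5° to 282°, uniform, h = 30): β = 202 − 175.5 = 26.5°, B = 106.5°; Δs = 30·26.5/106.5 = 7.4648; s = 24.0000 + 7.4648 = 31.4648
θ=37.3°: R = R0 + s = 49 + 9.2352 = 58.2352
θ=202°: R = R0 + s = 49 + 31.4648 = 80.4648

θ=37.3°: 58.2352
θ=202°: 80.4648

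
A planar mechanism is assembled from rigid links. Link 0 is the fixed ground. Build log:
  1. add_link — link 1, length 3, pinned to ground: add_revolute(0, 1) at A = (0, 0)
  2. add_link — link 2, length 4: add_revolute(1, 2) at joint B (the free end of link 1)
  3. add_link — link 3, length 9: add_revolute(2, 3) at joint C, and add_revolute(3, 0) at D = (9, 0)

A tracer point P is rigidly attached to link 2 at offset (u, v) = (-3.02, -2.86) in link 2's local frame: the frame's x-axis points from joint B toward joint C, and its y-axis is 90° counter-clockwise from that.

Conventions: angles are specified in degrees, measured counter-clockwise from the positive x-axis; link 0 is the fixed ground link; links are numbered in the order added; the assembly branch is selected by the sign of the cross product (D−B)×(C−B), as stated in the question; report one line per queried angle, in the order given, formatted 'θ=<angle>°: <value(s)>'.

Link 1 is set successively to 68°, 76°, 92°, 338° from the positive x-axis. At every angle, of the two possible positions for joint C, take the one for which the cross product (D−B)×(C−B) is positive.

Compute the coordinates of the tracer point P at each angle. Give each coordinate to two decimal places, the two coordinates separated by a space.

A=(0,0), D=(9.00,0)
θ=68°: B = A + 3.00·(cos68°, sin68°) = (1.1238, 2.7816)
θ=68°: |BD| = 8.3529
θ=68°: circle(B,4.00) ∩ circle(D,9.00): a=0.2856, h=3.9898
θ=68°:   candidates: C₊=(2.7217,6.4485) cross=33.326; C₋=(0.0645,-1.0756) cross=-33.326
θ=68°:   branch + wants cross > 0 → take C=(2.7217,6.4485) (cross=33.326)
θ=68°: ex = (C−B)/|BC| = (0.3995,0.9167); ey = (-0.9167,0.3995)
θ=68°: P = B + -3.02·ex + -2.86·ey = (2.5393,-1.1295)
θ=76°: B = A + 3.00·(cos76°, sin76°) = (0.7258, 2.9109)
θ=76°: |BD| = 8.7713
θ=76°: circle(B,4.00) ∩ circle(D,9.00): a=0.6804, h=3.9417
θ=76°:   candidates: C₊=(2.6757,6.4034) cross=34.574; C₋=(0.0595,-1.0332) cross=-34.574
θ=76°:   branch + wants cross > 0 → take C=(2.6757,6.4034) (cross=34.574)
θ=76°: ex = (C−B)/|BC| = (0.4875,0.8731); ey = (-0.8731,0.4875)
θ=76°: P = B + -3.02·ex + -2.86·ey = (1.7507,-1.1202)
θ=92°: B = A + 3.00·(cos92°, sin92°) = (-0.1047, 2.9982)
θ=92°: |BD| = 9.5856
θ=92°: circle(B,4.00) ∩ circle(D,9.00): a=1.4023, h=3.7461
θ=92°:   candidates: C₊=(2.3990,6.1177) cross=35.909; C₋=(0.0556,-0.9986) cross=-35.909
θ=92°:   branch + wants cross > 0 → take C=(2.3990,6.1177) (cross=35.909)
θ=92°: ex = (C−B)/|BC| = (0.6259,0.7799); ey = (-0.7799,0.6259)
θ=92°: P = B + -3.02·ex + -2.86·ey = (0.2355,-1.1472)
θ=338°: B = A + 3.00·(cos338°, sin338°) = (2.7816, -1.1238)
θ=338°: |BD| = 6.3192
θ=338°: circle(B,4.00) ∩ circle(D,9.00): a=-1.9835, h=3.4736
θ=338°:   candidates: C₊=(0.2119,1.9416) cross=21.950; C₋=(1.4474,-4.8948) cross=-21.950
θ=338°:   branch + wants cross > 0 → take C=(0.2119,1.9416) (cross=21.950)
θ=338°: ex = (C−B)/|BC| = (-0.6424,0.7664); ey = (-0.7664,-0.6424)
θ=338°: P = B + -3.02·ex + -2.86·ey = (6.9134,-1.6010)

θ=68°: 2.54 -1.13
θ=76°: 1.75 -1.12
θ=92°: 0.24 -1.15
θ=338°: 6.91 -1.60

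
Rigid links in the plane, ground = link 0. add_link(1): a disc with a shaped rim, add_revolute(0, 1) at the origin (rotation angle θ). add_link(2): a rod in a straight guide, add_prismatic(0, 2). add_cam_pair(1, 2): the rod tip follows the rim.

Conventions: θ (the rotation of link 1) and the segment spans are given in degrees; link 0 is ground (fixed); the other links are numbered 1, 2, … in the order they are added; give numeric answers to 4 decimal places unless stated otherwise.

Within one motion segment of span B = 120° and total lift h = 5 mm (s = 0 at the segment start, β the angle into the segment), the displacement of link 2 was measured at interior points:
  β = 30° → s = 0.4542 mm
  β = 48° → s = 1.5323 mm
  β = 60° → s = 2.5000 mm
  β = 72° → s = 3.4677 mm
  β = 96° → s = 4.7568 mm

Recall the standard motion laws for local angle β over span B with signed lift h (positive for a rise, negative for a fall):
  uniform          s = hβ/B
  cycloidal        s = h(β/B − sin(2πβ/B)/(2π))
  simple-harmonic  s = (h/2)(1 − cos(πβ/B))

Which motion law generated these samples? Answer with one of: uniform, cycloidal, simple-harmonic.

candidates at β/B = r: uniform s = h·r (linear in β); cycloidal s = h·(r − sin(2πr)/(2π)); simple-harmonic s = (h/2)(1 − cos(πr))
β=30°: printed 0.4542 | uniform 1.2500, cycloidal 0.4542, simple-harmonic 0.7322
β=48°: printed 1.5323 | uniform 2.0000, cycloidal 1.5323, simple-harmonic 1.7275
β=60°: printed 2.5000 | uniform 2.5000, cycloidal 2.5000, simple-harmonic 2.5000
β=72°: printed 3.4677 | uniform 3.0000, cycloidal 3.4677, simple-harmonic 3.2725
β=96°: printed 4.7568 | uniform 4.0000, cycloidal 4.7568, simple-harmonic 4.5225
only one law matches every sample → cycloidal

cycloidal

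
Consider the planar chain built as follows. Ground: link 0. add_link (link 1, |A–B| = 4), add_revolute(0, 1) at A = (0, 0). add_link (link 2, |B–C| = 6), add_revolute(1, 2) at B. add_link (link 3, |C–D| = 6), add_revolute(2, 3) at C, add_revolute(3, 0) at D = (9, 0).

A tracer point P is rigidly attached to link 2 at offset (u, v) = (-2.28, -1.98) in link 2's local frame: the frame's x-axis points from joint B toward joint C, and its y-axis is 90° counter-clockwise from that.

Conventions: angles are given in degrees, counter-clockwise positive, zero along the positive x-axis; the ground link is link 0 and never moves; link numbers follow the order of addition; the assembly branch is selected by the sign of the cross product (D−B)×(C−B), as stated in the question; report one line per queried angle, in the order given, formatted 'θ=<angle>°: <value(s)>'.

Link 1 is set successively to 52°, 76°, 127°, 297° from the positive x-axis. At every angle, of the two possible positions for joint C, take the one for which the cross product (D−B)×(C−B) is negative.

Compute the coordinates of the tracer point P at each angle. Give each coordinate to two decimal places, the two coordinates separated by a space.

A=(0,0), D=(9.00,0)
θ=52°: B = A + 4.00·(cos52°, sin52°) = (2.4626, 3.1520)
θ=52°: |BD| = 7.2576
θ=52°: circle(B,6.00) ∩ circle(D,6.00): a=3.6288, h=4.7783
θ=52°:   candidates: C₊=(7.8066,5.8801) cross=34.679; C₋=(3.6561,-2.7281) cross=-34.679
θ=52°:   branch - wants cross < 0 → take C=(3.6561,-2.7281) (cross=-34.679)
θ=52°: ex = (C−B)/|BC| = (0.1989,-0.9800); ey = (0.9800,0.1989)
θ=52°: P = B + -2.28·ex + -1.98·ey = (0.0687,4.9927)
θ=76°: B = A + 4.00·(cos76°, sin76°) = (0.9677, 3.8812)
θ=76°: |BD| = 8.9209
θ=76°: circle(B,6.00) ∩ circle(D,6.00): a=4.4604, h=4.0131
θ=76°:   candidates: C₊=(6.7298,5.5539) cross=35.800; C₋=(3.2379,-1.6728) cross=-35.800
θ=76°:   branch - wants cross < 0 → take C=(3.2379,-1.6728) (cross=-35.800)
θ=76°: ex = (C−B)/|BC| = (0.3784,-0.9257); ey = (0.9257,0.3784)
θ=76°: P = B + -2.28·ex + -1.98·ey = (-1.7278,5.2425)
θ=127°: B = A + 4.00·(cos127°, sin127°) = (-2.4073, 3.1945)
θ=127°: |BD| = 11.8461
θ=127°: circle(B,6.00) ∩ circle(D,6.00): a=5.9231, h=0.9578
θ=127°:   candidates: C₊=(3.5547,2.5196) cross=11.346; C₋=(3.0381,0.6750) cross=-11.346
θ=127°:   branch - wants cross < 0 → take C=(3.0381,0.6750) (cross=-11.346)
θ=127°: ex = (C−B)/|BC| = (0.9076,-0.4199); ey = (0.4199,0.9076)
θ=127°: P = B + -2.28·ex + -1.98·ey = (-5.3079,2.3550)
θ=297°: B = A + 4.00·(cos297°, sin297°) = (1.8160, -3.5640)
θ=297°: |BD| = 8.0195
θ=297°: circle(B,6.00) ∩ circle(D,6.00): a=4.0098, h=4.4634
θ=297°:   candidates: C₊=(3.4244,2.2164) cross=35.794; C₋=(7.3916,-5.7804) cross=-35.794
θ=297°:   branch - wants cross < 0 → take C=(7.3916,-5.7804) (cross=-35.794)
θ=297°: ex = (C−B)/|BC| = (0.9293,-0.3694); ey = (0.3694,0.9293)
θ=297°: P = B + -2.28·ex + -1.98·ey = (-1.0342,-4.5618)

θ=52°: 0.07 4.99
θ=76°: -1.73 5.24
θ=127°: -5.31 2.36
θ=297°: -1.03 -4.56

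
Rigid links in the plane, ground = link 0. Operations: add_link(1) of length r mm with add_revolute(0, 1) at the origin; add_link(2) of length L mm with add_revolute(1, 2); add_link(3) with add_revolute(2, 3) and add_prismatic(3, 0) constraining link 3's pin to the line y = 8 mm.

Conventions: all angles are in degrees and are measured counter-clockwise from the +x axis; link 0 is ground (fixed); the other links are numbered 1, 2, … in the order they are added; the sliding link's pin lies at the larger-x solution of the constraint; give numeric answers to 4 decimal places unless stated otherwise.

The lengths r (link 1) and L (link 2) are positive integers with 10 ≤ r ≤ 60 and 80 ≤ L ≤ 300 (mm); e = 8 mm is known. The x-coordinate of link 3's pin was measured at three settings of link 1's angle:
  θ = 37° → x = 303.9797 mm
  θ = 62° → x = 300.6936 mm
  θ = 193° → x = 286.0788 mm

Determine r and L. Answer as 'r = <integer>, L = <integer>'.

constraint per measurement: (x − r cos θ)² + (r sin θ − e)² = L²
subtracting the θ₁ and θ₂ equations cancels the r² and L² terms:
r = (x₁² − x₂²) / (2[(x₁cos θ₁ + e sin θ₁) − (x₂cos θ₂ + e sin θ₂)]) = 9.9998 → r = 10
L² = (x₁ − r cos θ₁)² + (r sin θ₁ − e)² = 87615.9880 → L = 296.0000 → L = 296
check at θ₃=193°: x = 286.0788 (printed 286.0788) ✓

r = 10, L = 296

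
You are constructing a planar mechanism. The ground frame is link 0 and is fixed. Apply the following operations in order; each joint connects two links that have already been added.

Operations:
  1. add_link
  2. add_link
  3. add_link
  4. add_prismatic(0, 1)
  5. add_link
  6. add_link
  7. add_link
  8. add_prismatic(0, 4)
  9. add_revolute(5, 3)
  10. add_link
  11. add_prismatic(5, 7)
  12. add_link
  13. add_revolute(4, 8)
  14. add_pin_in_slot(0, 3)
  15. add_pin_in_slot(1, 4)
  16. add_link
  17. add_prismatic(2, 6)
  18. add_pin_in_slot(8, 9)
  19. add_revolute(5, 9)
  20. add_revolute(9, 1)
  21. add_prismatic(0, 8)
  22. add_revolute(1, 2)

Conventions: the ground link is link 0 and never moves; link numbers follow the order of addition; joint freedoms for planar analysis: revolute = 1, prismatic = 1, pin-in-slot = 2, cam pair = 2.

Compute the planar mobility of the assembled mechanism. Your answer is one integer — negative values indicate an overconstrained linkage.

link 0 = ground. State L|J1|J2 = 1|0|0
+link1  2|0|0
+link2  3|0|0
+link3  4|0|0
P(0,1) f=1→J1  4|1|0
+link4  5|1|0
+link5  6|1|0
+link6  7|1|0
P(0,4) f=1→J1  7|2|0
R(5,3) f=1→J1  7|3|0
+link7  8|3|0
P(5,7) f=1→J1  8|4|0
+link8  9|4|0
R(4,8) f=1→J1  9|5|0
PS(0,3) f=2→J2  9|5|1
PS(1,4) f=2→J2  9|5|2
+link9  10|5|2
P(2,6) f=1→J1  10|6|2
PS(8,9) f=2→J2  10|6|3
R(5,9) f=1→J1  10|7|3
R(9,1) f=1→J1  10|8|3
P(0,8) f=1→J1  10|9|3
R(1,2) f=1→J1  10|10|3
M = 3(10−1)−2·10−3 = 27−20−3 = 4

M = 4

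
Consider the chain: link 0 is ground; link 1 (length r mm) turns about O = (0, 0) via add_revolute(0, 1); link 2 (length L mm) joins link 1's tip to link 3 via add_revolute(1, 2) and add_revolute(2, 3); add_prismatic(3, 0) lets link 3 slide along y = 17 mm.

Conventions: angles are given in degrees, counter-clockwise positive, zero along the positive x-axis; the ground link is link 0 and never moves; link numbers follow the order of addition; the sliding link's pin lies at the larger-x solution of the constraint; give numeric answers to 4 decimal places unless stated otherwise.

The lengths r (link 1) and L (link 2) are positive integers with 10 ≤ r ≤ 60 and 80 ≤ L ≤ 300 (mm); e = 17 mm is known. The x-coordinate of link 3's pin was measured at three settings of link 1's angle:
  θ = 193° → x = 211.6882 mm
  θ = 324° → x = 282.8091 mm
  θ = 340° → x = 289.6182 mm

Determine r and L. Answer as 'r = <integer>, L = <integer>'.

constraint per measurement: (x − r cos θ)² + (r sin θ − e)² = L²
subtracting the θ₁ and θ₂ equations cancels the r² and L² terms:
r = (x₁² − x₂²) / (2[(x₁cos θ₁ + e sin θ₁) − (x₂cos θ₂ + e sin θ₂)]) = 41.0000 → r = 41
L² = (x₁ − r cos θ₁)² + (r sin θ₁ − e)² = 64009.0127 → L = 253.0000 → L = 253
check at θ₃=340°: x = 289.6182 (printed 289.6182) ✓

r = 41, L = 253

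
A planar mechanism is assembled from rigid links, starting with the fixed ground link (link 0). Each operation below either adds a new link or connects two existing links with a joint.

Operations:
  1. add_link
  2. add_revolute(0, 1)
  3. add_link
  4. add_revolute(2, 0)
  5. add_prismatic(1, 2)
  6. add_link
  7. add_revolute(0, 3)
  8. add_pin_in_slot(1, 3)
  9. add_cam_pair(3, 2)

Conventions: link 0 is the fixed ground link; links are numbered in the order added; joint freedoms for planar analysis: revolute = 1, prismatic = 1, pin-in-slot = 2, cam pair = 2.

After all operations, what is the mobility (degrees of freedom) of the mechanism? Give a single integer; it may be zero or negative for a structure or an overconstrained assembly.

(L,J1,J2)=(1,0,0); link0 fixed
link1: (2,0,0)
R 0-1 [J1]: (2,1,0)
link2: (3,1,0)
R 2-0 [J1]: (3,2,0)
P 1-2 [J1]: (3,3,0)
link3: (4,3,0)
R 0-3 [J1]: (4,4,0)
PS 1-3 [J2]: (4,4,1)
C 3-2 [J2]: (4,4,2)
Grübler: 3·3 − 2·4 − 2 = -1

M = -1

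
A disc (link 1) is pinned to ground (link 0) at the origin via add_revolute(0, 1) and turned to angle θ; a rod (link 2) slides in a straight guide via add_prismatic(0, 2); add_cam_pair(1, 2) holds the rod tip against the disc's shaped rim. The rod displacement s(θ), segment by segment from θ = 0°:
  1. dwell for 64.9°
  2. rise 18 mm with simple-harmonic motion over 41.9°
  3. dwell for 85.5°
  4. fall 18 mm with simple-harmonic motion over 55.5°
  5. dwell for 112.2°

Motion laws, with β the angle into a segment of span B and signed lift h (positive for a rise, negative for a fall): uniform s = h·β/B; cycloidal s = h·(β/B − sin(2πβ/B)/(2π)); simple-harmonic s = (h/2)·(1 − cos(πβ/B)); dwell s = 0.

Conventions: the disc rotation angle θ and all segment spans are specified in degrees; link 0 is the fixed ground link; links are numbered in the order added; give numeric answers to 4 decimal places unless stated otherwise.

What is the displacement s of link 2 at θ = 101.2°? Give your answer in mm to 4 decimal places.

segment 1 (0° to 64.9°, dwell): s unchanged at 0.0000
θ = 101.2° falls in segment 2 (64.9° to 106.8°, simple-harmonic, h = 18): β = 101.2 − 64.9 = 36.3°, B = 41.9°; Δs = 18/2·(1 − cos(π·0.8663)) = 17.2182; s = 0.0000 + 17.2182 = 17.2182

17.2182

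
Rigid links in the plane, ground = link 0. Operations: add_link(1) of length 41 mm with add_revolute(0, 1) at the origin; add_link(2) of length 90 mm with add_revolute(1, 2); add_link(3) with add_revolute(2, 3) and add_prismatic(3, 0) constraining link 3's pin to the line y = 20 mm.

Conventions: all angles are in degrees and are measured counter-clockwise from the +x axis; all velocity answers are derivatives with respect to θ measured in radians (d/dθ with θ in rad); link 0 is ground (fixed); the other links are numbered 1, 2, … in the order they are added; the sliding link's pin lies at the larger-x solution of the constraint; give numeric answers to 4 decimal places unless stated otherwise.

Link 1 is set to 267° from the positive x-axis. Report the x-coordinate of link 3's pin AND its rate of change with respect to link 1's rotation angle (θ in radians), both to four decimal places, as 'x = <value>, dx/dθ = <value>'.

geometry: r = 41 mm, L = 90 mm, e = 20 mm
crank pin P = (r cos θ, r sin θ) = (-2.145774, -40.943811)
h = r sin θ − e = -40.943811 − 20 = -60.943811
x = r cos θ + √(L² − h²) = -2.145774 + 66.225765 = 64.079990
dx/dθ = −r sin θ − h·r cos θ/√(L² − h²) (θ in radians; h = -60.943811) = 38.969177

x = 64.0800, dx/dθ = 38.9692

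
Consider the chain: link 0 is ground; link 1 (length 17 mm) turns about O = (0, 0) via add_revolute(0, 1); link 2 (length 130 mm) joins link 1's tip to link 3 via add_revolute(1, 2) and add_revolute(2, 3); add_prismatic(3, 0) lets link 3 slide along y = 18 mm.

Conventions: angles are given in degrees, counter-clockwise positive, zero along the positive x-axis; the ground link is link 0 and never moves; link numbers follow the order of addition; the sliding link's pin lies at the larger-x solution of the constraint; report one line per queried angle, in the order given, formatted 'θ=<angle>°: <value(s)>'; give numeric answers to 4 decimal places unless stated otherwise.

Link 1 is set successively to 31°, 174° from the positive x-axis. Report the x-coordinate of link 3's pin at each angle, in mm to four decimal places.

geometry: r = 17 mm, L = 130 mm, e = 18 mm
θ=31°: crank pin P = (r cos θ, r sin θ) = (14.571844, 8.755647)
θ=31°: h = r sin θ − e = 8.755647 − 18 = -9.244353
θ=31°: x = r cos θ + √(L² − h²) = 14.571844 + 129.670899 = 144.242743
θ=174°: crank pin P = (r cos θ, r sin θ) = (-16.906872, 1.776984)
θ=174°: h = r sin θ − e = 1.776984 − 18 = -16.223016
θ=174°: x = r cos θ + √(L² − h²) = -16.906872 + 128.983773 = 112.076901

θ=31°: 144.2427
θ=174°: 112.0769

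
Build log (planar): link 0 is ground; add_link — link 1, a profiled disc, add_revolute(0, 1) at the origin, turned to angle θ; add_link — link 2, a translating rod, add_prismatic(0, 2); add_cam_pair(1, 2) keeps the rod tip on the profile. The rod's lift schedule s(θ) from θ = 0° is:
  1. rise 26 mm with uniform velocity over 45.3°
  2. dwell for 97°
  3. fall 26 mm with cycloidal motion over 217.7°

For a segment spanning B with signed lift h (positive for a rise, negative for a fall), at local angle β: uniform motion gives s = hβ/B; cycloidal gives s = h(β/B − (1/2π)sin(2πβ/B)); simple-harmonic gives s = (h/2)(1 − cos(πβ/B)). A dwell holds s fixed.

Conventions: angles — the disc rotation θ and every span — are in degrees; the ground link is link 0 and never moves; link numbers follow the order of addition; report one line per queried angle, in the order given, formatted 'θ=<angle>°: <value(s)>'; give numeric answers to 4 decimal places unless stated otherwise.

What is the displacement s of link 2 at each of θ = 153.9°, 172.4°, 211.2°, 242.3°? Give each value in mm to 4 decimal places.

seg 1 [0°–45.3°] uniform, h=26: full span → s += 26 → s = 26.0000
seg 2 [45.3°–142.3°] dwell: s stays 26.0000
seg 3 [142.3°–360°] cycloidal, h=-26: θ=153.9° here. β=11.6, B=217.7. -26·(0.0533 − sin(2π·0.0533)/(2π)) = -0.0257 → s = 25.9743
seg 3 [142.3°–360°] cycloidal, h=-26: θ=172.4° here. β=30.1, B=217.7. -26·(0.1383 − sin(2π·0.1383)/(2π)) = -0.4354 → s = 25.5646
seg 3 [142.3°–360°] cycloidal, h=-26: θ=211.2° here. β=68.9, B=217.7. -26·(0.3165 − sin(2π·0.3165)/(2π)) = -4.4466 → s = 21.5534
seg 3 [142.3°–360°] cycloidal, h=-26: θ=242.3° here. β=100, B=217.7. -26·(0.4593 − sin(2π·0.4593)/(2π)) = -10.8975 → s = 15.1025

θ=153.9°: 25.9743
θ=172.4°: 25.5646
θ=211.2°: 21.5534
θ=242.3°: 15.1025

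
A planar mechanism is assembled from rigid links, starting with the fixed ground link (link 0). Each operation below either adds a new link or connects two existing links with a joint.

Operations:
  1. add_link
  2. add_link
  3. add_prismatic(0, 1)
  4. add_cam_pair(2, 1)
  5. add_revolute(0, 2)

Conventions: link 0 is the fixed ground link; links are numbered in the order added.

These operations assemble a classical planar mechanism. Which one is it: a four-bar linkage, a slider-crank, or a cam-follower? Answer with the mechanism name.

links: 3 (incl. ground); joints: 1 revolute, 1 prismatic, 1 higher (cam) pair, forming one closed loop
3 links, revolute + prismatic + higher pair in one loop → cam-follower

cam-follower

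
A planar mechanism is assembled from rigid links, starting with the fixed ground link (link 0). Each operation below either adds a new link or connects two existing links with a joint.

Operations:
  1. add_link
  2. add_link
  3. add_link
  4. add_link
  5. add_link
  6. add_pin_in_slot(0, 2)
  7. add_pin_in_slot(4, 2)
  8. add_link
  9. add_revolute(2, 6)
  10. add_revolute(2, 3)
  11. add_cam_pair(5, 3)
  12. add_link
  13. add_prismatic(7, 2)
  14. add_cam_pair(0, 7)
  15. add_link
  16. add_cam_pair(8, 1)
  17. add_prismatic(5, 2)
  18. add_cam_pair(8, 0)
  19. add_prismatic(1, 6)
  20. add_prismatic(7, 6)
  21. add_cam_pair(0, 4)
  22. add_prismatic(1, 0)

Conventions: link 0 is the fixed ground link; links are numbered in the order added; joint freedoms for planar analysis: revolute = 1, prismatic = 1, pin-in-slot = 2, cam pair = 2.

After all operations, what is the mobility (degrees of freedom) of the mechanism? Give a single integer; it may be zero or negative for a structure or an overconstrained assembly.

L=1 J1=0 J2=0
add link → L=2 J1=0 J2=0
add link → L=3 J1=0 J2=0
add link → L=4 J1=0 J2=0
add link → L=5 J1=0 J2=0
add link → L=6 J1=0 J2=0
PS@0,2 dof=2 J2 → L=6 J1=0 J2=1
PS@4,2 dof=2 J2 → L=6 J1=0 J2=2
add link → L=7 J1=0 J2=2
R@2,6 dof=1 J1 → L=7 J1=1 J2=2
R@2,3 dof=1 J1 → L=7 J1=2 J2=2
C@5,3 dof=2 J2 → L=7 J1=2 J2=3
add link → L=8 J1=2 J2=3
P@7,2 dof=1 J1 → L=8 J1=3 J2=3
C@0,7 dof=2 J2 → L=8 J1=3 J2=4
add link → L=9 J1=3 J2=4
C@8,1 dof=2 J2 → L=9 J1=3 J2=5
P@5,2 dof=1 J1 → L=9 J1=4 J2=5
C@8,0 dof=2 J2 → L=9 J1=4 J2=6
P@1,6 dof=1 J1 → L=9 J1=5 J2=6
P@7,6 dof=1 J1 → L=9 J1=6 J2=6
C@0,4 dof=2 J2 → L=9 J1=6 J2=7
P@1,0 dof=1 J1 → L=9 J1=7 J2=7
M=3(L−1)−2J1−J2=3·8−2·7−7=3

M = 3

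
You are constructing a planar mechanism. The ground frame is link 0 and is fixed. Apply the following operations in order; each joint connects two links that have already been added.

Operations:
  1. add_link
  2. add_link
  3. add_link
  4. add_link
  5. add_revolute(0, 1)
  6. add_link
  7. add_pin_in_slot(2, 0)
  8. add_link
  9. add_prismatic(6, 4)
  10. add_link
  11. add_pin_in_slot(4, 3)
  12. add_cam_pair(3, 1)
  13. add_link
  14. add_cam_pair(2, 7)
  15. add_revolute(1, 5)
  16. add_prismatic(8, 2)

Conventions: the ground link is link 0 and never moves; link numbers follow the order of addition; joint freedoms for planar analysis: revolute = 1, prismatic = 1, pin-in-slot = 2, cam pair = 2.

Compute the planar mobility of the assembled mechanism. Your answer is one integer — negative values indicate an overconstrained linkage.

ground; <1,0,0>
#1 <2,0,0>
#2 <3,0,0>
#3 <4,0,0>
#4 <5,0,0>
R:0↔1 J1 <5,1,0>
#5 <6,1,0>
PS:2↔0 J2 <6,1,1>
#6 <7,1,1>
P:6↔4 J1 <7,2,1>
#7 <8,2,1>
PS:4↔3 J2 <8,2,2>
C:3↔1 J2 <8,2,3>
#8 <9,2,3>
C:2↔7 J2 <9,2,4>
R:1↔5 J1 <9,3,4>
P:8↔2 J1 <9,4,4>
3×8 − 2×4 − 1×4 = 12

M = 12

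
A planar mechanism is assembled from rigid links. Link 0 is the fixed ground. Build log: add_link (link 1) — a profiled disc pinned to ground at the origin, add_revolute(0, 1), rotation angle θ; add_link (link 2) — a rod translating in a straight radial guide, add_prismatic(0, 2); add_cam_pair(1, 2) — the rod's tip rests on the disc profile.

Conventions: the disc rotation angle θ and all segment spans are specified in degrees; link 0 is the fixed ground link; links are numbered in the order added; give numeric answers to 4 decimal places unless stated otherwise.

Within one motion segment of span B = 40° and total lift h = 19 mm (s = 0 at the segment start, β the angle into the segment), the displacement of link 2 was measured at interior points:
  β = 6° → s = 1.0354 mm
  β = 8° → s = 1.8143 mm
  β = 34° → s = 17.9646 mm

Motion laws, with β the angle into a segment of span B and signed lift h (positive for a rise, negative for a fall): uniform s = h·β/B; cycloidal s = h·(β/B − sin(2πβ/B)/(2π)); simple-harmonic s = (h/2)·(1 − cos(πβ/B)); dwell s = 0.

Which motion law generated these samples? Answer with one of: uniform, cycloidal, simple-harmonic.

candidates at β/B = r: uniform s = h·r (linear in β); cycloidal s = h·(r − sin(2πr)/(2π)); simple-harmonic s = (h/2)(1 − cos(πr))
β=6°: printed 1.0354 | uniform 2.8500, cycloidal 0.4036, simple-harmonic 1.0354
β=8°: printed 1.8143 | uniform 3.8000, cycloidal 0.9241, simple-harmonic 1.8143
β=34°: printed 17.9646 | uniform 16.1500, cycloidal 18.5964, simple-harmonic 17.9646
only one law matches every sample → simple-harmonic

simple-harmonic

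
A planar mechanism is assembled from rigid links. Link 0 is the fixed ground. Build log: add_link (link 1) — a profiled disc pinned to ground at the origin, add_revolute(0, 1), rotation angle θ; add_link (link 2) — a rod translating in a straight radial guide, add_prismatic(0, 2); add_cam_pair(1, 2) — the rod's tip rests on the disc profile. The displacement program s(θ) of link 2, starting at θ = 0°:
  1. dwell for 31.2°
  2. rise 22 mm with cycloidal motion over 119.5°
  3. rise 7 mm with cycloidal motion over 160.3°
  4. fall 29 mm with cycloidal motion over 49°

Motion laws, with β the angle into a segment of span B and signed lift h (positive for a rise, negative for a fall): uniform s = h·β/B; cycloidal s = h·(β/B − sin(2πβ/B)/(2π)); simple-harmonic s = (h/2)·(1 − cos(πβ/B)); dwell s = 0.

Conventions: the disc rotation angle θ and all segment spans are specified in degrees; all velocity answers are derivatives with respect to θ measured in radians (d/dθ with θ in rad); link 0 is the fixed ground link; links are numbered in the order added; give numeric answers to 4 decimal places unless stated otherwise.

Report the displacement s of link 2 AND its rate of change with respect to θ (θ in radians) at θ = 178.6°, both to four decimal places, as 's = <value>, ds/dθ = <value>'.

seg 1 [0°–31.2°] dwell: s stays 0.0000
seg 2 [31.2°–150.7°] cycloidal, h=22: full span → s += 22 → s = 22.0000
seg 3 [150.7°–311°] cycloidal, h=7: θ=178.6° here. β=27.9, B=160.3. 7·(0.1740 − sin(2π·0.1740)/(2π)) = 0.2287 → s = 22.2287
velocity in seg [150.7°–311°] (cycloidal), θ in radians: β = 27.9° = 0.4869 rad, B = 160.3° = 2.7978 rad; ds/dθ = (h/B)(1 − cos(2πβ/B)) = (7/2.7978)(1 − cos(2π·0.1740)) = 1.352810 mm/rad

s = 22.2287, ds/dθ = 1.3528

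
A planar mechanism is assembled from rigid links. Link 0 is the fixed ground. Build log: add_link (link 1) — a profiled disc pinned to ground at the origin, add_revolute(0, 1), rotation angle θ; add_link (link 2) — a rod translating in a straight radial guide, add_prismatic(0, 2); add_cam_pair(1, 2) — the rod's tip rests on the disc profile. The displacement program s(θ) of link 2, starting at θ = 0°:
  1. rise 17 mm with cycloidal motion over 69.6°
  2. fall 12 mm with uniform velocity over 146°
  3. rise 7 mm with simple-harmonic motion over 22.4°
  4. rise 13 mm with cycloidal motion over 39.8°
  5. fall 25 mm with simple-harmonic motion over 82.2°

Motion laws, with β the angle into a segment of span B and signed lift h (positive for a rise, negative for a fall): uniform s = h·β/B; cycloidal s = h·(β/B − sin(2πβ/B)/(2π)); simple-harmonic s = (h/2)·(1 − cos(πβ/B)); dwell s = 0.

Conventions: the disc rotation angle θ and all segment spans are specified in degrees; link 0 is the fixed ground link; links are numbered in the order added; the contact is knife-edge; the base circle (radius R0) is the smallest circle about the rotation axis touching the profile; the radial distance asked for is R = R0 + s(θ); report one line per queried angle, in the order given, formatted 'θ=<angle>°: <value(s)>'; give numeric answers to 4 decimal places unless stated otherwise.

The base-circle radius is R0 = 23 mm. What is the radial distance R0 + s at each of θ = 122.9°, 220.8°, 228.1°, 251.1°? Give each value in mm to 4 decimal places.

seg 1 [0°–69.6°] cycloidal, h=17: full span → s += 17 → s = 17.0000
seg 2 [69.6°–215.6°] uniform, h=-12: θ=122.9° here. β=53.3, B=146. -12·53.3/146 = -4.3808 → s = 12.6192
seg 2 [69.6°–215.6°] uniform, h=-12: full span → s += -12 → s = 5.0000
seg 3 [215.6°–238°] simple-harmonic, h=7: θ=220.8° here. β=5.2, B=22.4. 7/2·(1 − cos(π·0.2321)) = 0.8903 → s = 5.8903
seg 3 [215.6°–238°] simple-harmonic, h=7: θ=228.1° here. β=12.5, B=22.4. 7/2·(1 − cos(π·0.5580)) = 4.1346 → s = 9.1346
seg 3 [215.6°–238°] simple-harmonic, h=7: full span → s += 7 → s = 12.0000
seg 4 [238°–277.8°] cycloidal, h=13: θ=251.1° here. β=13.1, B=39.8. 13·(0.3291 − sin(2π·0.3291)/(2π)) = 2.4605 → s = 14.4605
θ=122.9°: R = R0 + s = 23 + 12.6192 = 35.6192
θ=220.8°: R = R0 + s = 23 + 5.8903 = 28.8903
θ=228.1°: R = R0 + s = 23 + 9.1346 = 32.1346
θ=251.1°: R = R0 + s = 23 + 14.4605 = 37.4605

θ=122.9°: 35.6192
θ=220.8°: 28.8903
θ=228.1°: 32.1346
θ=251.1°: 37.4605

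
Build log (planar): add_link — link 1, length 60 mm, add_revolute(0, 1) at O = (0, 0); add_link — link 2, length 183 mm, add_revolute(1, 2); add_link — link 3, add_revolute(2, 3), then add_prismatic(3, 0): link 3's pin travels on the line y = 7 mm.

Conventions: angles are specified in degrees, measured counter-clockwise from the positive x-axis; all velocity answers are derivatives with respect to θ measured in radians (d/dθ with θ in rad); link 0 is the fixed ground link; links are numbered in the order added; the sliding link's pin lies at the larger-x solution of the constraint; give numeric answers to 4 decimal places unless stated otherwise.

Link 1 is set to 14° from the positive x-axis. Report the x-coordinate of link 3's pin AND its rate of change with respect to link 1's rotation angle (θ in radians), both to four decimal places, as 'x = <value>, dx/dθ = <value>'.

geometry: r = 60 mm, L = 183 mm, e = 7 mm
crank pin P = (r cos θ, r sin θ) = (58.217744, 14.515314)
h = r sin θ − e = 14.515314 − 7 = 7.515314
x = r cos θ + √(L² − h²) = 58.217744 + 182.845618 = 241.063362
dx/dθ = −r sin θ − h·r cos θ/√(L² − h²) (θ in radians; h = 7.515314) = -16.908177

x = 241.0634, dx/dθ = -16.9082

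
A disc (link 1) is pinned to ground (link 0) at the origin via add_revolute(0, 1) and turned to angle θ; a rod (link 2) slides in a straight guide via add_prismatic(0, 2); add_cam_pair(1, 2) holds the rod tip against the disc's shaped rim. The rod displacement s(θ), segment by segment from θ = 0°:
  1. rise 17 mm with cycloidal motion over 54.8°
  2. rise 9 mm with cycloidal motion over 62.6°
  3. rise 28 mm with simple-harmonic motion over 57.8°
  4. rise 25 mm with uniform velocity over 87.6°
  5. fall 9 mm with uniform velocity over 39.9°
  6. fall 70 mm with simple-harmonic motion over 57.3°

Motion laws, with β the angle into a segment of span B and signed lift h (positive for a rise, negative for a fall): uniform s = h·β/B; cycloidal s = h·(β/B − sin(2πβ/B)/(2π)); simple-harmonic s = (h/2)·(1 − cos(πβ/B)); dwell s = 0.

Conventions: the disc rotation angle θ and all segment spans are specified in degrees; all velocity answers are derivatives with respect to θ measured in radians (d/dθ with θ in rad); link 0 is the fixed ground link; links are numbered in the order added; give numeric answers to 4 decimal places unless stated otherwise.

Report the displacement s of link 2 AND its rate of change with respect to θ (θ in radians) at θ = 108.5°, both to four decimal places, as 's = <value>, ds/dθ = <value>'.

segment 1 (0° to 54.8°, cycloidal, h = 17) is passed completely: s = 0.0000 + (17) = 17.0000
θ = 108.5° falls in segment 2 (54.8° to 117.4°, cycloidal, h = 9): β = 108.5 − 54.8 = 53.7°, B = 62.6°; Δs = 9·(0.8578 − sin(2π·0.8578)/(2π)) = 8.8365; s = 17.0000 + 8.8365 = 25.8365
velocity in seg [54.8°–117.4°] (cycloidal), θ in radians: β = 53.7° = 0.9372 rad, B = 62.6° = 1.0926 rad; ds/dθ = (h/B)(1 − cos(2πβ/B)) = (9/1.0926)(1 − cos(2π·0.8578)) = 3.073814 mm/rad

s = 25.8365, ds/dθ = 3.0738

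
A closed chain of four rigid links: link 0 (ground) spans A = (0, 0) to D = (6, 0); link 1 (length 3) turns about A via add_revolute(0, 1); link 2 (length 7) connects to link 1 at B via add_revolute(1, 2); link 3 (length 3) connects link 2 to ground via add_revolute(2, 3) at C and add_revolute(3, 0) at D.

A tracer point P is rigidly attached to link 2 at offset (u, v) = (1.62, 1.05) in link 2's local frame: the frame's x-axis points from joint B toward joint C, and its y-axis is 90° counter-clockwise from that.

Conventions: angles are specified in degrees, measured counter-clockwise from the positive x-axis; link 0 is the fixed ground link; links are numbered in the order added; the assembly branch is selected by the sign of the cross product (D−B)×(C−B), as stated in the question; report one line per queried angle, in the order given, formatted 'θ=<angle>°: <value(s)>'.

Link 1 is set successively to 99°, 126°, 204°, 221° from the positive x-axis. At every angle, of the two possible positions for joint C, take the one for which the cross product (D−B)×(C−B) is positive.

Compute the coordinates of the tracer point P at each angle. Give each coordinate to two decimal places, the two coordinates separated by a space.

A=(0,0), D=(6.00,0)
θ=99°: B = A + 3.00·(cos99°, sin99°) = (-0.4693, 2.9631)
θ=99°: |BD| = 7.1156
θ=99°: circle(B,7.00) ∩ circle(D,3.00): a=6.3685, h=2.9055
θ=99°:   candidates: C₊=(6.5307,2.9527) cross=20.674; C₋=(4.1109,-2.3305) cross=-20.674
θ=99°:   branch + wants cross > 0 → take C=(6.5307,2.9527) (cross=20.674)
θ=99°: ex = (C−B)/|BC| = (1.0000,-0.0015); ey = (0.0015,1.0000)
θ=99°: P = B + 1.62·ex + 1.05·ey = (1.1523,4.0107)
θ=126°: B = A + 3.00·(cos126°, sin126°) = (-1.7634, 2.4271)
θ=126°: |BD| = 8.1339
θ=126°: circle(B,7.00) ∩ circle(D,3.00): a=6.5258, h=2.5326
θ=126°:   candidates: C₊=(5.2208,2.8971) cross=20.600; C₋=(3.7095,-1.9374) cross=-20.600
θ=126°:   branch + wants cross > 0 → take C=(5.2208,2.8971) (cross=20.600)
θ=126°: ex = (C−B)/|BC| = (0.9977,0.0671); ey = (-0.0671,0.9977)
θ=126°: P = B + 1.62·ex + 1.05·ey = (-0.2175,3.5835)
θ=204°: B = A + 3.00·(cos204°, sin204°) = (-2.7406, -1.2202)
θ=204°: |BD| = 8.8254
θ=204°: circle(B,7.00) ∩ circle(D,3.00): a=6.6789, h=2.0958
θ=204°:   candidates: C₊=(3.5843,1.7789) cross=18.496; C₋=(4.1639,-2.3725) cross=-18.496
θ=204°:   branch + wants cross > 0 → take C=(3.5843,1.7789) (cross=18.496)
θ=204°: ex = (C−B)/|BC| = (0.9036,0.4284); ey = (-0.4284,0.9036)
θ=204°: P = B + 1.62·ex + 1.05·ey = (-1.7267,0.4226)
θ=221°: B = A + 3.00·(cos221°, sin221°) = (-2.2641, -1.9682)
θ=221°: |BD| = 8.4953
θ=221°: circle(B,7.00) ∩ circle(D,3.00): a=6.6019, h=2.3270
θ=221°:   candidates: C₊=(3.6190,1.8251) cross=19.769; C₋=(4.6973,-2.7024) cross=-19.769
θ=221°:   branch + wants cross > 0 → take C=(3.6190,1.8251) (cross=19.769)
θ=221°: ex = (C−B)/|BC| = (0.8404,0.5419); ey = (-0.5419,0.8404)
θ=221°: P = B + 1.62·ex + 1.05·ey = (-1.4716,-0.2078)

θ=99°: 1.15 4.01
θ=126°: -0.22 3.58
θ=204°: -1.73 0.42
θ=221°: -1.47 -0.21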